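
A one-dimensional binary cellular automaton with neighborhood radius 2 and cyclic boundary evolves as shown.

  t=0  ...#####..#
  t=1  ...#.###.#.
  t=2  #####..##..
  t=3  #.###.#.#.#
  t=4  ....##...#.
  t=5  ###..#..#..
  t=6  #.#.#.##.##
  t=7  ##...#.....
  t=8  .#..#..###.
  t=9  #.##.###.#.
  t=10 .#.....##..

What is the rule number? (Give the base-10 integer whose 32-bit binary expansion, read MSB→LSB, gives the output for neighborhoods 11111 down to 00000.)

  #####|#  b31=1 t=0,i=5
  ####.|#  b30=1 t=0,i=6
  ###.#|#  b29=1 t=1,i=7
  ###..|#  b28=1 t=0,i=7
  ##.##|.  b27=0 t=3,i=1
  ##.#.|#  b26=1 t=1,i=8
  ##..#|.  b25=0 t=0,i=8
  ##...|.  b24=0 t=4,i=6
  #.###|.  b23=0 t=1,i=5
  #.##.|.  b22=0 t=3,i=10
  #.#.#|.  b21=0 t=3,i=6
  #.#..|.  b20=0 t=1,i=9
  #..##|#  b19=1 t=2,i=6
  #..#.|#  b18=1 t=0,i=9
  #...#|.  b17=0 t=0,i=1
  #....|#  b16=1 t=1,i=0
  .####|.  b15=0 t=0,i=4
  .###.|.  b14=0 t=1,i=6
  .##.#|.  b13=0 t=3,i=0
  .##..|#  b12=1 t=2,i=8
  .#.##|#  b11=1 t=1,i=4
  .#.#.|.  b10=0 t=3,i=7
  .#..#|#  b9=1 t=5,i=6
  .#...|.  b8=0 t=0,i=0
  ..###|#  b7=1 t=0,i=3
  ..##.|.  b6=0 t=2,i=7
  ..#.#|#  b5=1 t=1,i=3
  ..#..|.  b4=0 t=0,i=10
  ...##|.  b3=0 t=0,i=2
  ...#.|#  b2=1 t=1,i=2
  ....#|#  b1=1 t=1,i=1
  .....|#  b0=1 t=4,i=1
  bits 11110100000011010001101010100111 = 4094499495

4094499495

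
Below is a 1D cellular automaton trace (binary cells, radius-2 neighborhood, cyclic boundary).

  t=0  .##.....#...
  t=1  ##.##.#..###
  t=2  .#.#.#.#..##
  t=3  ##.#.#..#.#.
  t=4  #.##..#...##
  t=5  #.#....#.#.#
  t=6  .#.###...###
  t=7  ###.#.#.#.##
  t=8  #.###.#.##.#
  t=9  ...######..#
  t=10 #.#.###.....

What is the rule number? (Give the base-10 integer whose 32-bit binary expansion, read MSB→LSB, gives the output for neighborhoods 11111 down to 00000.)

2774649674

  #####|#  b31=1 t=1,i=11
  ####.|.  b30=0 t=1,i=0
  ###.#|#  b29=1 t=1,i=1
  ###..|.  b28=0 t=6,i=5
  ##.##|.  b27=0 t=1,i=2
  ##.#.|#  b26=1 t=1,i=5
  ##..#|.  b25=0 t=4,i=4
  ##...|#  b24=1 t=0,i=3
  #.###|.  b23=0 t=6,i=3
  #.##.|#  b22=1 t=1,i=3
  #.#.#|#  b21=1 t=2,i=1
  #.#..|.  b20=0 t=1,i=6
  #..##|.  b19=0 t=1,i=8
  #..#.|.  b18=0 t=3,i=7
  #...#|.  b17=0 t=4,i=8
  #....|#  b16=1 t=0,i=4
  .####|#  b15=1 t=1,i=10
  .###.|#  b14=1 t=4,i=11
  .##.#|.  b13=0 t=1,i=4
  .##..|.  b12=0 t=0,i=2
  .#.##|#  b11=1 t=3,i=11
  .#.#.|.  b10=0 t=2,i=2
  .#..#|#  b9=1 t=1,i=7
  .#...|#  b8=1 t=0,i=9
  ..###|.  b7=0 t=1,i=9
  ..##.|#  b6=1 t=0,i=1
  ..#.#|.  b5=0 t=3,i=8
  ..#..|.  b4=0 t=0,i=8
  ...##|#  b3=1 t=0,i=0
  ...#.|.  b2=0 t=0,i=7
  ....#|#  b1=1 t=0,i=6
  .....|.  b0=0 t=0,i=5
  bits 10100101011000011100101101001010 = 2774649674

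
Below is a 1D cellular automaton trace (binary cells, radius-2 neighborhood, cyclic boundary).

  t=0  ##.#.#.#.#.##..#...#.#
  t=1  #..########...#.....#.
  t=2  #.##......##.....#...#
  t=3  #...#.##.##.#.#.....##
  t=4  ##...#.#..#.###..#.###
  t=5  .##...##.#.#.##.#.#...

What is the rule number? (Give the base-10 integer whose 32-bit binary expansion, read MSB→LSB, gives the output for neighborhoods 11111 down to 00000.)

289172681

  [31] ##### => .  t=1,i=5
  [30] ####. => .  t=1,i=9
  [29] ###.# => .  t=0,i=1
  [28] ###.. => #  t=1,i=10
  [27] ##.## => .  t=2,i=1
  [26] ##.#. => .  t=0,i=2
  [25] ##..# => .  t=0,i=13
  [24] ##... => #  t=1,i=11
  [23] #.### => .  t=0,i=21
  [22] #.##. => .  t=0,i=11
  [21] #.#.# => #  t=0,i=3
  [20] #.#.. => #  t=1,i=0
  [19] #..## => #  t=1,i=2
  [18] #..#. => #  t=0,i=14
  [17] #...# => .  t=0,i=17
  [16] #.... => .  t=1,i=16
  [15] .#### => .  t=1,i=4
  [14] .###. => #  t=0,i=0
  [13] .##.# => #  t=2,i=0
  [12] .##.. => .  t=0,i=12
  [11] .#.## => #  t=0,i=10
  [10] .#.#. => #  t=0,i=4
  [9] .#..# => .  t=1,i=1
  [8] .#... => .  t=0,i=16
  [7] ..### => #  t=1,i=3
  [6] ..##. => #  t=2,i=10
  [5] ..#.# => .  t=0,i=19
  [4] ..#.. => .  t=0,i=15
  [3] ...## => #  t=2,i=9
  [2] ...#. => .  t=0,i=18
  [1] ....# => .  t=1,i=18
  [0] ..... => #  t=1,i=17
  bits 00010001001111000110110011001001 = 289172681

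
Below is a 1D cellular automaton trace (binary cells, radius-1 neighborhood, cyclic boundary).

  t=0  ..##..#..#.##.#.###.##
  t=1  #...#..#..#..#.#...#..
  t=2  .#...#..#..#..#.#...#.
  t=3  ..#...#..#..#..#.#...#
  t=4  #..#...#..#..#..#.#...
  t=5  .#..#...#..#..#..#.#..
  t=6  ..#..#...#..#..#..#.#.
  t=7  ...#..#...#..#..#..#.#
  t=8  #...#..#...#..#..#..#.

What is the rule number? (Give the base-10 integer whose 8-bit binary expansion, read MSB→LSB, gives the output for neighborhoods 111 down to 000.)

  ###|.  b7=0 t=0,i=17
  ##.|.  b6=0 t=0,i=3
  #.#|#  b5=1 t=0,i=10
  #..|#  b4=1 t=0,i=0
  .##|.  b3=0 t=0,i=2
  .#.|.  b2=0 t=0,i=6
  ..#|.  b1=0 t=0,i=1
  ...|.  b0=0 t=1,i=2
  bits 00110000 = 48

48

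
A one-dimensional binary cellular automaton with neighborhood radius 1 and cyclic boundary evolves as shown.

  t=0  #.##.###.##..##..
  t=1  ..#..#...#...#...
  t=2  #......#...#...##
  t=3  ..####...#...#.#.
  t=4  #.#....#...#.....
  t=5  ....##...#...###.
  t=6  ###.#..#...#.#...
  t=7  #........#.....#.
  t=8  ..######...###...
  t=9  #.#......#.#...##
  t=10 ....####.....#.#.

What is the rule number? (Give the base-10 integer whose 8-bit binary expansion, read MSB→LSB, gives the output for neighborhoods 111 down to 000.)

  ###|.  b7=0 t=0,i=6
  ##.|.  b6=0 t=0,i=3
  #.#|.  b5=0 t=0,i=1
  #..|.  b4=0 t=0,i=11
  .##|#  b3=1 t=0,i=2
  .#.|.  b2=0 t=0,i=0
  ..#|.  b1=0 t=0,i=12
  ...|#  b0=1 t=1,i=0
  bits 00001001 = 9

9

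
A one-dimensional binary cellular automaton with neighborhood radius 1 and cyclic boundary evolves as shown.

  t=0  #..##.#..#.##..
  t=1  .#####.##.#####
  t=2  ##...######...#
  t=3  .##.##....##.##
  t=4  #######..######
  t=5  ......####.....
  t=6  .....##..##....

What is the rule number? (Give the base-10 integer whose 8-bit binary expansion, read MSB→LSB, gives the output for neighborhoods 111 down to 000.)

  [7] ### => .  t=1,i=2
  [6] ##. => #  t=0,i=4
  [5] #.# => #  t=0,i=5
  [4] #.. => #  t=0,i=1
  [3] .## => #  t=0,i=3
  [2] .#. => .  t=0,i=0
  [1] ..# => #  t=0,i=2
  [0] ... => .  t=2,i=3
  bits 01111010 = 122

122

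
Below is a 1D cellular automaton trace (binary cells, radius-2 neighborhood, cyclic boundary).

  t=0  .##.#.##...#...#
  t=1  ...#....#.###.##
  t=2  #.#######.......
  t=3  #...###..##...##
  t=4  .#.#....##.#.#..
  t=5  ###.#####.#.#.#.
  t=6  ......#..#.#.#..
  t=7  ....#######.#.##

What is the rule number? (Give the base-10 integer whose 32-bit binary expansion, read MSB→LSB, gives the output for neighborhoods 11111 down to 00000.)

2232223614

  ##### -> #   bit 31 = 1  t=2,i=4
  ####. -> .   bit 30 = 0  t=2,i=7
  ###.# -> .   bit 29 = 0  t=1,i=12
  ###.. -> .   bit 28 = 0  t=2,i=8
  ##.## -> .   bit 27 = 0  t=1,i=13
  ##.#. -> #   bit 26 = 1  t=0,i=3
  ##..# -> .   bit 25 = 0  t=3,i=7
  ##... -> #   bit 24 = 1  t=0,i=8
  #.### -> .   bit 23 = 0  t=1,i=10
  #.##. -> .   bit 22 = 0  t=0,i=1
  #.#.# -> .   bit 21 = 0  t=0,i=4
  #.#.. -> .   bit 20 = 0  t=4,i=3
  #..## -> #   bit 19 = 1  t=3,i=8
  #..#. -> #   bit 18 = 1  t=6,i=8
  #...# -> .   bit 17 = 0  t=0,i=9
  #.... -> #   bit 16 = 1  t=1,i=5
  .#### -> .   bit 15 = 0  t=2,i=3
  .###. -> .   bit 14 = 0  t=1,i=11
  .##.# -> .   bit 13 = 0  t=0,i=2
  .##.. -> .   bit 12 = 0  t=0,i=7
  .#.## -> .   bit 11 = 0  t=0,i=0
  .#.#. -> #   bit 10 = 1  t=4,i=2
  .#..# -> #   bit 9 = 1  t=6,i=7
  .#... -> #   bit 8 = 1  t=0,i=12
  ..### -> .   bit 7 = 0  t=3,i=4
  ..##. -> #   bit 6 = 1  t=3,i=9
  ..#.# -> #   bit 5 = 1  t=0,i=15
  ..#.. -> #   bit 4 = 1  t=0,i=11
  ...## -> #   bit 3 = 1  t=3,i=3
  ...#. -> #   bit 2 = 1  t=0,i=10
  ....# -> #   bit 1 = 1  t=1,i=6
  ..... -> .   bit 0 = 0  t=2,i=11
  bits 10000101000011010000011101111110 = 2232223614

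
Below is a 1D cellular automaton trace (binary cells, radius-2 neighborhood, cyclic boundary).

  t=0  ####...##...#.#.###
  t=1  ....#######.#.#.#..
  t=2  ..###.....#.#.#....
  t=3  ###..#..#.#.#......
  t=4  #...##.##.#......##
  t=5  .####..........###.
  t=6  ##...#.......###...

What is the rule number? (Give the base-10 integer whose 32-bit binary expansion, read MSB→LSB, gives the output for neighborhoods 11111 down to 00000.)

  ##### -> .   bit 31 = 0  t=0,i=0
  ####. -> .   bit 30 = 0  t=0,i=2
  ###.# -> #   bit 29 = 1  t=1,i=10
  ###.. -> .   bit 28 = 0  t=0,i=3
  ##.## -> .   bit 27 = 0  t=4,i=6
  ##.#. -> .   bit 26 = 0  t=1,i=11
  ##..# -> .   bit 25 = 0  t=3,i=3
  ##... -> #   bit 24 = 1  t=0,i=4
  #.### -> #   bit 23 = 1  t=0,i=16
  #.##. -> .   bit 22 = 0  t=4,i=7
  #.#.# -> #   bit 21 = 1  t=0,i=14
  #.#.. -> .   bit 20 = 0  t=1,i=16
  #..## -> #   bit 19 = 1  t=5,i=0
  #..#. -> #   bit 18 = 1  t=3,i=4
  #...# -> #   bit 17 = 1  t=0,i=5
  #.... -> .   bit 16 = 0  t=1,i=18
  .#### -> .   bit 15 = 0  t=0,i=17
  .###. -> .   bit 14 = 0  t=2,i=3
  .##.# -> .   bit 13 = 0  t=4,i=5
  .##.. -> #   bit 12 = 1  t=0,i=8
  .#.## -> .   bit 11 = 0  t=0,i=15
  .#.#. -> .   bit 10 = 0  t=0,i=13
  .#..# -> .   bit 9 = 0  t=3,i=6
  .#... -> .   bit 8 = 0  t=1,i=17
  ..### -> #   bit 7 = 1  t=1,i=4
  ..##. -> #   bit 6 = 1  t=0,i=7
  ..#.# -> #   bit 5 = 1  t=0,i=12
  ..#.. -> #   bit 4 = 1  t=3,i=5
  ...## -> #   bit 3 = 1  t=0,i=6
  ...#. -> .   bit 2 = 0  t=0,i=11
  ....# -> #   bit 1 = 1  t=1,i=2
  ..... -> .   bit 0 = 0  t=1,i=0
  bits 00100001101011100001000011111010 = 565055738

565055738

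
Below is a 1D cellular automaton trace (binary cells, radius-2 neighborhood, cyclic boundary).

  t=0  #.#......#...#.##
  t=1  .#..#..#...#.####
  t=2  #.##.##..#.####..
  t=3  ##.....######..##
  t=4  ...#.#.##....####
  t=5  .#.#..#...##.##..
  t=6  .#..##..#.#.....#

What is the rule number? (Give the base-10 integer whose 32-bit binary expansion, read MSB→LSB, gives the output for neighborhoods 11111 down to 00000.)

  ##### -> .   bit 31 = 0  t=3,i=9
  ####. -> .   bit 30 = 0  t=1,i=15
  ###.# -> .   bit 29 = 0  t=0,i=0
  ###.. -> .   bit 28 = 0  t=2,i=14
  ##.## -> .   bit 27 = 0  t=2,i=4
  ##.#. -> #   bit 26 = 1  t=0,i=1
  ##..# -> #   bit 25 = 1  t=2,i=7
  ##... -> .   bit 24 = 0  t=3,i=2
  #.### -> #   bit 23 = 1  t=0,i=15
  #.##. -> .   bit 22 = 0  t=2,i=2
  #.#.# -> .   bit 21 = 0  t=4,i=5
  #.#.. -> .   bit 20 = 0  t=0,i=2
  #..## -> #   bit 19 = 1  t=3,i=14
  #..#. -> #   bit 18 = 1  t=1,i=3
  #...# -> #   bit 17 = 1  t=0,i=11
  #.... -> #   bit 16 = 1  t=0,i=4
  .#### -> #   bit 15 = 1  t=1,i=14
  .###. -> #   bit 14 = 1  t=0,i=16
  .##.# -> .   bit 13 = 0  t=2,i=3
  .##.. -> .   bit 12 = 0  t=2,i=6
  .#.## -> #   bit 11 = 1  t=0,i=14
  .#.#. -> .   bit 10 = 0  t=4,i=4
  .#..# -> #   bit 9 = 1  t=1,i=2
  .#... -> .   bit 8 = 0  t=0,i=3
  ..### -> #   bit 7 = 1  t=3,i=7
  ..##. -> #   bit 6 = 1  t=5,i=10
  ..#.# -> #   bit 5 = 1  t=0,i=13
  ..#.. -> .   bit 4 = 0  t=0,i=9
  ...## -> .   bit 3 = 0  t=3,i=6
  ...#. -> .   bit 2 = 0  t=0,i=8
  ....# -> #   bit 1 = 1  t=0,i=7
  ..... -> .   bit 0 = 0  t=0,i=5
  bits 00000110100011111100101011100010 = 110086882

110086882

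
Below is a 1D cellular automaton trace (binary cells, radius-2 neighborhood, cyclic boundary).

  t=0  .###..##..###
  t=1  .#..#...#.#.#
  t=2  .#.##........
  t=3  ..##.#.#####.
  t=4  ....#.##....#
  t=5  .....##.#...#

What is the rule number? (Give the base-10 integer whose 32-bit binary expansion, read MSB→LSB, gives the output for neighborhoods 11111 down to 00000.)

668207249

  nb #####: next=.  (t=3,i=9, bit31=0)
  nb ####.: next=.  (t=3,i=10, bit30=0)
  nb ###.#: next=#  (t=0,i=12, bit29=1)
  nb ###..: next=.  (t=0,i=3, bit28=0)
  nb ##.##: next=.  (t=0,i=0, bit27=0)
  nb ##.#.: next=#  (t=3,i=4, bit26=1)
  nb ##..#: next=#  (t=0,i=4, bit25=1)
  nb ##...: next=#  (t=2,i=5, bit24=1)
  nb #.###: next=#  (t=0,i=1, bit23=1)
  nb #.##.: next=#  (t=2,i=3, bit22=1)
  nb #.#.#: next=.  (t=1,i=10, bit21=0)
  nb #.#..: next=#  (t=1,i=1, bit20=1)
  nb #..##: next=.  (t=0,i=5, bit19=0)
  nb #..#.: next=#  (t=1,i=3, bit18=1)
  nb #...#: next=.  (t=1,i=6, bit17=0)
  nb #....: next=.  (t=2,i=6, bit16=0)
  nb .####: next=.  (t=3,i=8, bit15=0)
  nb .###.: next=.  (t=0,i=2, bit14=0)
  nb .##.#: next=.  (t=3,i=3, bit13=0)
  nb .##..: next=.  (t=0,i=7, bit12=0)
  nb .#.##: next=#  (t=2,i=2, bit11=1)
  nb .#.#.: next=.  (t=1,i=0, bit10=0)
  nb .#..#: next=.  (t=1,i=2, bit9=0)
  nb .#...: next=.  (t=1,i=5, bit8=0)
  nb ..###: next=#  (t=0,i=10, bit7=1)
  nb ..##.: next=.  (t=0,i=6, bit6=0)
  nb ..#.#: next=.  (t=1,i=8, bit5=0)
  nb ..#..: next=#  (t=1,i=4, bit4=1)
  nb ...##: next=.  (t=3,i=1, bit3=0)
  nb ...#.: next=.  (t=1,i=7, bit2=0)
  nb ....#: next=.  (t=2,i=12, bit1=0)
  nb .....: next=#  (t=2,i=7, bit0=1)
  bits 00100111110101000000100010010001 = 668207249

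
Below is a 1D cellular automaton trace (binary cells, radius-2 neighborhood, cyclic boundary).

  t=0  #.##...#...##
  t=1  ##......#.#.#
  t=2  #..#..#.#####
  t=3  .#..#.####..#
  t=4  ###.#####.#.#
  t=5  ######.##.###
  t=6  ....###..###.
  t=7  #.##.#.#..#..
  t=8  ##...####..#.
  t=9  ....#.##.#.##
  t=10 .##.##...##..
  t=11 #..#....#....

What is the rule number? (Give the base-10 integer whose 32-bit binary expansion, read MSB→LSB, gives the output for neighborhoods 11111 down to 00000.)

  #####|.  b31=0 t=2,i=10
  ####.|#  b30=1 t=2,i=12
  ###.#|#  b29=1 t=0,i=0
  ###..|.  b28=0 t=1,i=1
  ##.##|#  b27=1 t=0,i=1
  ##.#.|.  b26=0 t=4,i=9
  ##..#|#  b25=1 t=2,i=1
  ##...|.  b24=0 t=0,i=4
  #.###|#  b23=1 t=1,i=12
  #.##.|.  b22=0 t=0,i=2
  #.#.#|#  b21=1 t=1,i=10
  #.#..|#  b20=1 t=3,i=1
  #..##|.  b19=0 t=6,i=8
  #..#.|.  b18=0 t=2,i=2
  #...#|.  b17=0 t=0,i=5
  #....|#  b16=1 t=1,i=3
  .####|#  b15=1 t=2,i=9
  .###.|#  b14=1 t=0,i=12
  .##.#|.  b13=0 t=5,i=8
  .##..|.  b12=0 t=0,i=3
  .#.##|#  b11=1 t=1,i=11
  .#.#.|#  b10=1 t=1,i=9
  .#..#|#  b9=1 t=2,i=4
  .#...|#  b8=1 t=0,i=8
  ..###|.  b7=0 t=0,i=11
  ..##.|.  b6=0 t=10,i=1
  ..#.#|#  b5=1 t=1,i=8
  ..#..|.  b4=0 t=0,i=7
  ...##|#  b3=1 t=0,i=10
  ...#.|.  b2=0 t=0,i=6
  ....#|#  b1=1 t=1,i=6
  .....|.  b0=0 t=1,i=4
  bits 01101010101100011100111100101010 = 1790037802

1790037802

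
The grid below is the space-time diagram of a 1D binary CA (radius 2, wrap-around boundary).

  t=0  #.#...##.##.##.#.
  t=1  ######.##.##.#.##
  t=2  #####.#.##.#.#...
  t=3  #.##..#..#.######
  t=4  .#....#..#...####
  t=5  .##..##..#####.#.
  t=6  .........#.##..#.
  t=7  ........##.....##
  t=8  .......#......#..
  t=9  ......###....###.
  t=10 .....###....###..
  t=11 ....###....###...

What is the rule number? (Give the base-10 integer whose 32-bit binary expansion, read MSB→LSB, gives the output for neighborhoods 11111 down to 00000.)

3358746044

  ##### -> #   bit 31 = 1  t=1,i=0
  ####. -> #   bit 30 = 1  t=1,i=4
  ###.# -> .   bit 29 = 0  t=1,i=5
  ###.. -> .   bit 28 = 0  t=9,i=8
  ##.## -> #   bit 27 = 1  t=0,i=8
  ##.#. -> .   bit 26 = 0  t=0,i=14
  ##..# -> .   bit 25 = 0  t=3,i=4
  ##... -> .   bit 24 = 0  t=7,i=0
  #.### -> .   bit 23 = 0  t=1,i=15
  #.##. -> .   bit 22 = 0  t=0,i=9
  #.#.# -> #   bit 21 = 1  t=0,i=0
  #.#.. -> #   bit 20 = 1  t=0,i=2
  #..## -> .   bit 19 = 0  t=5,i=0
  #..#. -> .   bit 18 = 0  t=3,i=5
  #...# -> #   bit 17 = 1  t=0,i=4
  #.... -> .   bit 16 = 0  t=4,i=3
  .#### -> .   bit 15 = 0  t=1,i=16
  .###. -> #   bit 14 = 1  t=9,i=7
  .##.# -> #   bit 13 = 1  t=0,i=7
  .##.. -> .   bit 12 = 0  t=3,i=3
  .#.## -> .   bit 11 = 0  t=1,i=14
  .#.#. -> #   bit 10 = 1  t=0,i=1
  .#..# -> .   bit 9 = 0  t=3,i=7
  .#... -> #   bit 8 = 1  t=0,i=3
  ..### -> #   bit 7 = 1  t=2,i=0
  ..##. -> .   bit 6 = 0  t=0,i=6
  ..#.# -> #   bit 5 = 1  t=3,i=9
  ..#.. -> #   bit 4 = 1  t=3,i=6
  ...## -> #   bit 3 = 1  t=0,i=5
  ...#. -> #   bit 2 = 1  t=4,i=5
  ....# -> .   bit 1 = 0  t=4,i=4
  ..... -> .   bit 0 = 0  t=6,i=1
  bits 11001000001100100110010110111100 = 3358746044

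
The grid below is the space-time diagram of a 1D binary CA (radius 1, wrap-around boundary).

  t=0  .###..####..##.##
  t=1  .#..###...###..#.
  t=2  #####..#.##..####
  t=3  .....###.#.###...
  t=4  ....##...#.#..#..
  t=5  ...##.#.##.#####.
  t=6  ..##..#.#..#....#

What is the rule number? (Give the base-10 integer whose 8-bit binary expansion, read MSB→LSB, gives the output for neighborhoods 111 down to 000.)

  ### -> .   bit 7 = 0  t=0,i=2
  ##. -> .   bit 6 = 0  t=0,i=3
  #.# -> .   bit 5 = 0  t=0,i=0
  #.. -> #   bit 4 = 1  t=0,i=4
  .## -> #   bit 3 = 1  t=0,i=1
  .#. -> #   bit 2 = 1  t=1,i=1
  ..# -> #   bit 1 = 1  t=0,i=5
  ... -> .   bit 0 = 0  t=1,i=8
  bits 00011110 = 30

30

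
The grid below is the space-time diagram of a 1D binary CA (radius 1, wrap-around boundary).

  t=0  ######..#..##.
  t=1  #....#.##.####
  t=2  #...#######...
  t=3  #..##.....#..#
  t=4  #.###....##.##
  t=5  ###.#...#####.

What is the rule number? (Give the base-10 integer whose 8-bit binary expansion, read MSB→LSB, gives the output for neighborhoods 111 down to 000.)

110

  ###|.  b7=0 t=0,i=1
  ##.|#  b6=1 t=0,i=5
  #.#|#  b5=1 t=0,i=13
  #..|.  b4=0 t=0,i=6
  .##|#  b3=1 t=0,i=0
  .#.|#  b2=1 t=0,i=8
  ..#|#  b1=1 t=0,i=7
  ...|.  b0=0 t=1,i=2
  bits 01101110 = 110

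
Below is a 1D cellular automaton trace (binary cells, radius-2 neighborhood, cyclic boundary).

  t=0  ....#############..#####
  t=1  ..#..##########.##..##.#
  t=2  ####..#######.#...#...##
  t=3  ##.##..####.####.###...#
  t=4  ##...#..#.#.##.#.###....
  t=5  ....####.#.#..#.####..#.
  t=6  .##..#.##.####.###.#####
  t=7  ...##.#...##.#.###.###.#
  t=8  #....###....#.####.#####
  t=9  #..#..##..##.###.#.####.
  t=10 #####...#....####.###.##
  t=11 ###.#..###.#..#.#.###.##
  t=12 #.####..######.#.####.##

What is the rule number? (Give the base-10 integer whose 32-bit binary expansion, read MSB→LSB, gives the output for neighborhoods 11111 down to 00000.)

3063205655

  [31] ##### => #  t=0,i=6
  [30] ####. => .  t=0,i=15
  [29] ###.# => #  t=1,i=14
  [28] ###.. => #  t=0,i=16
  [27] ##.## => .  t=1,i=15
  [26] ##.#. => #  t=1,i=22
  [25] ##..# => #  t=0,i=17
  [24] ##... => .  t=0,i=0
  [23] #.### => #  t=3,i=12
  [22] #.##. => .  t=1,i=16
  [21] #.#.# => .  t=4,i=10
  [20] #.#.. => #  t=1,i=23
  [19] #..## => .  t=0,i=18
  [18] #..#. => #  t=1,i=1
  [17] #...# => .  t=2,i=16
  [16] #.... => .  t=0,i=1
  [15] .#### => #  t=0,i=5
  [14] .###. => #  t=3,i=0
  [13] .##.# => .  t=1,i=21
  [12] .##.. => .  t=1,i=17
  [11] .#.## => #  t=4,i=11
  [10] .#.#. => #  t=4,i=9
  [9] .#..# => #  t=1,i=0
  [8] .#... => #  t=2,i=15
  [7] ..### => .  t=0,i=4
  [6] ..##. => .  t=1,i=20
  [5] ..#.# => .  t=4,i=8
  [4] ..#.. => #  t=1,i=2
  [3] ...## => .  t=0,i=3
  [2] ...#. => #  t=2,i=17
  [1] ....# => #  t=0,i=2
  [0] ..... => #  t=5,i=1
  bits 10110110100101001100111100010111 = 3063205655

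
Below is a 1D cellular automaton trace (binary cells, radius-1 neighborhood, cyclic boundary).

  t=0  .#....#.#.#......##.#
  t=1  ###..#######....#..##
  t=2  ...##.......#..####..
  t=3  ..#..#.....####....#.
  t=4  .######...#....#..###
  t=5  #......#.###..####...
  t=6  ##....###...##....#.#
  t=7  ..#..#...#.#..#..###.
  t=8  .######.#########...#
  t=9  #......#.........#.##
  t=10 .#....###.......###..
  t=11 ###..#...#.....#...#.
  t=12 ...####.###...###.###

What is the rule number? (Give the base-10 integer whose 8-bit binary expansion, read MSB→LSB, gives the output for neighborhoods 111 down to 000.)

54

  [7] ### => .  t=1,i=0
  [6] ##. => .  t=0,i=18
  [5] #.# => #  t=0,i=0
  [4] #.. => #  t=0,i=2
  [3] .## => .  t=0,i=17
  [2] .#. => #  t=0,i=1
  [1] ..# => #  t=0,i=5
  [0] ... => .  t=0,i=3
  bits 00110110 = 54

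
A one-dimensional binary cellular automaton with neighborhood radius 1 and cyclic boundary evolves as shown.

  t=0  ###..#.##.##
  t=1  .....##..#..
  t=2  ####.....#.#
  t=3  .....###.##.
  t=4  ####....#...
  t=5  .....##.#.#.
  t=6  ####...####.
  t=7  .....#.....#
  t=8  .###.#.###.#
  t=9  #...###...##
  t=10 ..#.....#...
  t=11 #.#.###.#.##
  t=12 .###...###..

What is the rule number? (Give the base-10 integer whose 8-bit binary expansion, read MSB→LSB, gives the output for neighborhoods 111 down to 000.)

37

  [7] ### => .  t=0,i=0
  [6] ##. => .  t=0,i=2
  [5] #.# => #  t=0,i=6
  [4] #.. => .  t=0,i=3
  [3] .## => .  t=0,i=7
  [2] .#. => #  t=0,i=5
  [1] ..# => .  t=0,i=4
  [0] ... => #  t=1,i=0
  bits 00100101 = 37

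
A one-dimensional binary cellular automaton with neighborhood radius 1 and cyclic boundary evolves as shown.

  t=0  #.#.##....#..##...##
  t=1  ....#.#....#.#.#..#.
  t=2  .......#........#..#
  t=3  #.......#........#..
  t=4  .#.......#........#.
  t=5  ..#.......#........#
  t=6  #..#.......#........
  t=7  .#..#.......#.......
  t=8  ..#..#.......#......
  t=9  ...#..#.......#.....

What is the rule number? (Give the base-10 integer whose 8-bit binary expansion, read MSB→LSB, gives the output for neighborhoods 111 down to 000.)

  [7] ### => .  t=0,i=19
  [6] ##. => .  t=0,i=0
  [5] #.# => .  t=0,i=1
  [4] #.. => #  t=0,i=6
  [3] .## => #  t=0,i=4
  [2] .#. => .  t=0,i=2
  [1] ..# => .  t=0,i=9
  [0] ... => .  t=0,i=7
  bits 00011000 = 24

24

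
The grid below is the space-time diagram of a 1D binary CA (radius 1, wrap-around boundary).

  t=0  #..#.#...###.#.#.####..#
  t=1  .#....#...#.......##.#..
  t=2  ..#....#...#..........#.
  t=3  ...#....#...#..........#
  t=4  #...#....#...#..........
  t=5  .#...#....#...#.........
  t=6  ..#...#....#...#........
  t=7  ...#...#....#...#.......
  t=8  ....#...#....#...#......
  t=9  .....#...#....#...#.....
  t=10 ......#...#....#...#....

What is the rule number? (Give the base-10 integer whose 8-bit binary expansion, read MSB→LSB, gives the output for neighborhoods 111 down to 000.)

144

  nb ###: next=#  (t=0,i=10, bit7=1)
  nb ##.: next=.  (t=0,i=0, bit6=0)
  nb #.#: next=.  (t=0,i=4, bit5=0)
  nb #..: next=#  (t=0,i=1, bit4=1)
  nb .##: next=.  (t=0,i=9, bit3=0)
  nb .#.: next=.  (t=0,i=3, bit2=0)
  nb ..#: next=.  (t=0,i=2, bit1=0)
  nb ...: next=.  (t=0,i=7, bit0=0)
  bits 10010000 = 144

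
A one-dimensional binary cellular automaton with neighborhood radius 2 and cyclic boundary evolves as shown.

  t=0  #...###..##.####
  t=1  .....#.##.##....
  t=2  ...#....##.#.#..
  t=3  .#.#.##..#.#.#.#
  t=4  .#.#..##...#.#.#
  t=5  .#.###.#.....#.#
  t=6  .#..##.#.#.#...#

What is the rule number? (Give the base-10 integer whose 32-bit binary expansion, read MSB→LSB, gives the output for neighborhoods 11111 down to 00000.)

  ##### -> .   bit 31 = 0  t=0,i=14
  ####. -> .   bit 30 = 0  t=0,i=15
  ###.# -> #   bit 29 = 1  t=5,i=5
  ###.. -> .   bit 28 = 0  t=0,i=0
  ##.## -> #   bit 27 = 1  t=0,i=11
  ##.#. -> .   bit 26 = 0  t=2,i=10
  ##..# -> #   bit 25 = 1  t=0,i=7
  ##... -> .   bit 24 = 0  t=0,i=1
  #.### -> .   bit 23 = 0  t=0,i=12
  #.##. -> .   bit 22 = 0  t=1,i=7
  #.#.# -> #   bit 21 = 1  t=2,i=11
  #.#.. -> #   bit 20 = 1  t=2,i=13
  #..## -> #   bit 19 = 1  t=0,i=8
  #..#. -> .   bit 18 = 0  t=3,i=8
  #...# -> .   bit 17 = 0  t=0,i=2
  #.... -> #   bit 16 = 1  t=1,i=13
  .#### -> .   bit 15 = 0  t=0,i=13
  .###. -> #   bit 14 = 1  t=0,i=5
  .##.# -> #   bit 13 = 1  t=0,i=10
  .##.. -> #   bit 12 = 1  t=1,i=11
  .#.## -> .   bit 11 = 0  t=1,i=6
  .#.#. -> .   bit 10 = 0  t=2,i=12
  .#..# -> #   bit 9 = 1  t=4,i=4
  .#... -> .   bit 8 = 0  t=2,i=4
  ..### -> .   bit 7 = 0  t=0,i=4
  ..##. -> .   bit 6 = 0  t=0,i=9
  ..#.# -> .   bit 5 = 0  t=1,i=5
  ..#.. -> #   bit 4 = 1  t=2,i=3
  ...## -> .   bit 3 = 0  t=0,i=3
  ...#. -> .   bit 2 = 0  t=1,i=4
  ....# -> #   bit 1 = 1  t=1,i=3
  ..... -> .   bit 0 = 0  t=1,i=0
  bits 00101010001110010111001000010010 = 708407826

708407826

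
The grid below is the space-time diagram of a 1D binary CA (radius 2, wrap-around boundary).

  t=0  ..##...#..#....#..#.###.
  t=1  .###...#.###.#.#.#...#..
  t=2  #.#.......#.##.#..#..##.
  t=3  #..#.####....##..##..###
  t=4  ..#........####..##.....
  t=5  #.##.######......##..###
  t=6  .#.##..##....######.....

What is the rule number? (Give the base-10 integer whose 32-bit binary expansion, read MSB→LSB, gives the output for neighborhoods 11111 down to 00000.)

  #####|#  b31=1 t=5,i=7
  ####.|.  b30=0 t=3,i=7
  ###.#|.  b29=0 t=1,i=11
  ###..|.  b28=0 t=0,i=22
  ##.##|#  b27=1 t=5,i=1
  ##.#.|#  b26=1 t=1,i=12
  ##..#|.  b25=0 t=3,i=1
  ##...|.  b24=0 t=0,i=4
  #.###|.  b23=0 t=0,i=20
  #.##.|.  b22=0 t=2,i=12
  #.#.#|#  b21=1 t=1,i=13
  #.#..|.  b20=0 t=1,i=17
  #..##|.  b19=0 t=2,i=20
  #..#.|#  b18=1 t=0,i=9
  #...#|.  b17=0 t=0,i=0
  #....|.  b16=0 t=0,i=12
  .####|.  b15=0 t=3,i=6
  .###.|#  b14=1 t=0,i=21
  .##.#|#  b13=1 t=2,i=13
  .##..|#  b12=1 t=0,i=3
  .#.##|.  b11=0 t=0,i=19
  .#.#.|.  b10=0 t=1,i=14
  .#..#|.  b9=0 t=0,i=8
  .#...|#  b8=1 t=0,i=11
  ..###|.  b7=0 t=1,i=1
  ..##.|#  b6=1 t=0,i=2
  ..#.#|.  b5=0 t=0,i=18
  ..#..|#  b4=1 t=0,i=7
  ...##|#  b3=1 t=0,i=1
  ...#.|.  b2=0 t=0,i=6
  ....#|#  b1=1 t=0,i=13
  .....|#  b0=1 t=2,i=5
  bits 10001100001001000111000101011011 = 2351198555

2351198555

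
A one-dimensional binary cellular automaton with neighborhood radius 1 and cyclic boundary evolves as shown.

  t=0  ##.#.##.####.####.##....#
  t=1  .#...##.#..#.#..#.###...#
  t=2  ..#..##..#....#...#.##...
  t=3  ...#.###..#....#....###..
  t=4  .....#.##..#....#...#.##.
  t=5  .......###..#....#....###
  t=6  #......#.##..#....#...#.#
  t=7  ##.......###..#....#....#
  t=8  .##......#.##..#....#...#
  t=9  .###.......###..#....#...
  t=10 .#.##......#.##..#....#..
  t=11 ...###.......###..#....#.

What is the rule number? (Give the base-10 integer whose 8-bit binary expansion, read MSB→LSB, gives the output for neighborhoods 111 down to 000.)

  [7] ### => .  t=0,i=0
  [6] ##. => #  t=0,i=1
  [5] #.# => .  t=0,i=2
  [4] #.. => #  t=0,i=20
  [3] .## => #  t=0,i=5
  [2] .#. => .  t=0,i=3
  [1] ..# => .  t=0,i=23
  [0] ... => .  t=0,i=21
  bits 01011000 = 88

88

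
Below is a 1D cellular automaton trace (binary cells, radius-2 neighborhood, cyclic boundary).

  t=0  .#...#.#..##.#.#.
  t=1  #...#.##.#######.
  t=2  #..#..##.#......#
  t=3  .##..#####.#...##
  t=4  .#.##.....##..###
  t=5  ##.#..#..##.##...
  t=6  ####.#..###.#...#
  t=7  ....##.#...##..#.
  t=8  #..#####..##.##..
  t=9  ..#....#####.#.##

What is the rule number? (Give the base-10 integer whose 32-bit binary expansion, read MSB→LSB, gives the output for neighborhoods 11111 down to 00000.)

385688652

  #####|.  b31=0 t=1,i=11
  ####.|.  b30=0 t=1,i=14
  ###.#|.  b29=0 t=1,i=15
  ###..|#  b28=1 t=8,i=7
  ##.##|.  b27=0 t=1,i=8
  ##.#.|#  b26=1 t=0,i=12
  ##..#|#  b25=1 t=2,i=1
  ##...|.  b24=0 t=4,i=5
  #.###|#  b23=1 t=1,i=9
  #.##.|#  b22=1 t=1,i=6
  #.#.#|#  b21=1 t=0,i=13
  #.#..|#  b20=1 t=0,i=7
  #..##|#  b19=1 t=0,i=9
  #..#.|#  b18=1 t=0,i=0
  #...#|.  b17=0 t=0,i=3
  #....|#  b16=1 t=2,i=11
  .####|.  b15=0 t=1,i=10
  .###.|.  b14=0 t=4,i=15
  .##.#|#  b13=1 t=0,i=11
  .##..|.  b12=0 t=2,i=0
  .#.##|.  b11=0 t=1,i=5
  .#.#.|#  b10=1 t=0,i=6
  .#..#|.  b9=0 t=0,i=8
  .#...|.  b8=0 t=0,i=2
  ..###|.  b7=0 t=3,i=5
  ..##.|#  b6=1 t=0,i=10
  ..#.#|.  b5=0 t=0,i=5
  ..#..|.  b4=0 t=0,i=1
  ...##|#  b3=1 t=2,i=15
  ...#.|#  b2=1 t=0,i=4
  ....#|.  b1=0 t=2,i=14
  .....|.  b0=0 t=2,i=12
  bits 00010110111111010010010001001100 = 385688652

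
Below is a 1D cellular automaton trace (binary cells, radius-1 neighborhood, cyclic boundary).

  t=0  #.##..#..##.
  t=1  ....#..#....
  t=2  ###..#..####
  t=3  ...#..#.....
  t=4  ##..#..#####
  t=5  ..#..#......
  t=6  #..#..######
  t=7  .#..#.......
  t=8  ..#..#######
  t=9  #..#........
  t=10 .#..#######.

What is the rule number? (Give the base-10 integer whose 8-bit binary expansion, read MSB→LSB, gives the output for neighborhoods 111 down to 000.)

17

  ###|.  b7=0 t=2,i=0
  ##.|.  b6=0 t=0,i=3
  #.#|.  b5=0 t=0,i=1
  #..|#  b4=1 t=0,i=4
  .##|.  b3=0 t=0,i=2
  .#.|.  b2=0 t=0,i=0
  ..#|.  b1=0 t=0,i=5
  ...|#  b0=1 t=1,i=0
  bits 00010001 = 17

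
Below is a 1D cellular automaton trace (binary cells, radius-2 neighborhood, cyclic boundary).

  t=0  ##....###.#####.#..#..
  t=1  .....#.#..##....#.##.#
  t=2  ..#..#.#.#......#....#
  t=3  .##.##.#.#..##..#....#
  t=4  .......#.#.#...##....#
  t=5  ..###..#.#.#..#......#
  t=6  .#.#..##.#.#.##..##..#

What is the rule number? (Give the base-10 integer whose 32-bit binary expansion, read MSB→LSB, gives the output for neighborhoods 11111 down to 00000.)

  nb #####: next=.  (t=0,i=12, bit31=0)
  nb ####.: next=.  (t=0,i=13, bit30=0)
  nb ###.#: next=.  (t=0,i=8, bit29=0)
  nb ###..: next=.  (t=5,i=4, bit28=0)
  nb ##.##: next=.  (t=0,i=9, bit27=0)
  nb ##.#.: next=.  (t=0,i=15, bit26=0)
  nb ##..#: next=.  (t=3,i=14, bit25=0)
  nb ##...: next=.  (t=0,i=2, bit24=0)
  nb #.###: next=#  (t=0,i=10, bit23=1)
  nb #.##.: next=.  (t=1,i=18, bit22=0)
  nb #.#.#: next=#  (t=2,i=7, bit21=1)
  nb #.#..: next=#  (t=0,i=16, bit20=1)
  nb #..##: next=#  (t=0,i=21, bit19=1)
  nb #..#.: next=#  (t=0,i=18, bit18=1)
  nb #...#: next=.  (t=4,i=13, bit17=0)
  nb #....: next=.  (t=0,i=3, bit16=0)
  nb .####: next=#  (t=0,i=11, bit15=1)
  nb .###.: next=#  (t=0,i=7, bit14=1)
  nb .##.#: next=.  (t=1,i=19, bit13=0)
  nb .##..: next=.  (t=0,i=1, bit12=0)
  nb .#.##: next=.  (t=1,i=17, bit11=0)
  nb .#.#.: next=.  (t=1,i=6, bit10=0)
  nb .#..#: next=.  (t=0,i=17, bit9=0)
  nb .#...: next=.  (t=1,i=0, bit8=0)
  nb ..###: next=.  (t=0,i=6, bit7=0)
  nb ..##.: next=.  (t=0,i=0, bit6=0)
  nb ..#.#: next=#  (t=1,i=5, bit5=1)
  nb ..#..: next=#  (t=0,i=19, bit4=1)
  nb ...##: next=#  (t=0,i=5, bit3=1)
  nb ...#.: next=.  (t=1,i=4, bit2=0)
  nb ....#: next=.  (t=0,i=4, bit1=0)
  nb .....: next=#  (t=1,i=2, bit0=1)
  bits 00000000101111001100000000111001 = 12369977

12369977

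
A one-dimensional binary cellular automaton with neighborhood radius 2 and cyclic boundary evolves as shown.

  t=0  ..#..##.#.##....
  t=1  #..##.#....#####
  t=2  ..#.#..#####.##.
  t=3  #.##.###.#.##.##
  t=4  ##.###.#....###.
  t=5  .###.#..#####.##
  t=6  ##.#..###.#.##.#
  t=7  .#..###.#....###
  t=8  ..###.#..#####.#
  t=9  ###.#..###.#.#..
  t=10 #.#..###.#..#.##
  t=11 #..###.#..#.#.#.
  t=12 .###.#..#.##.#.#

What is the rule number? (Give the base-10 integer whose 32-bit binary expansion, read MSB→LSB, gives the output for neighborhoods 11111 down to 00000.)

2844473259

  nb #####: next=#  (t=1,i=13, bit31=1)
  nb ####.: next=.  (t=1,i=15, bit30=0)
  nb ###.#: next=#  (t=2,i=11, bit29=1)
  nb ###..: next=.  (t=1,i=0, bit28=0)
  nb ##.##: next=#  (t=2,i=12, bit27=1)
  nb ##.#.: next=.  (t=0,i=7, bit26=0)
  nb ##..#: next=.  (t=1,i=1, bit25=0)
  nb ##...: next=#  (t=0,i=12, bit24=1)
  nb #.###: next=#  (t=3,i=5, bit23=1)
  nb #.##.: next=.  (t=0,i=10, bit22=0)
  nb #.#.#: next=.  (t=0,i=8, bit21=0)
  nb #.#..: next=.  (t=1,i=6, bit20=0)
  nb #..##: next=#  (t=0,i=4, bit19=1)
  nb #..#.: next=.  (t=10,i=11, bit18=0)
  nb #...#: next=#  (t=2,i=0, bit17=1)
  nb #....: next=#  (t=0,i=13, bit16=1)
  nb .####: next=.  (t=1,i=12, bit15=0)
  nb .###.: next=.  (t=3,i=6, bit14=0)
  nb .##.#: next=#  (t=0,i=6, bit13=1)
  nb .##..: next=#  (t=0,i=11, bit12=1)
  nb .#.##: next=.  (t=0,i=9, bit11=0)
  nb .#.#.: next=#  (t=2,i=3, bit10=1)
  nb .#..#: next=#  (t=0,i=3, bit9=1)
  nb .#...: next=#  (t=1,i=7, bit8=1)
  nb ..###: next=#  (t=1,i=11, bit7=1)
  nb ..##.: next=.  (t=0,i=5, bit6=0)
  nb ..#.#: next=#  (t=2,i=2, bit5=1)
  nb ..#..: next=.  (t=0,i=2, bit4=0)
  nb ...##: next=#  (t=1,i=10, bit3=1)
  nb ...#.: next=.  (t=0,i=1, bit2=0)
  nb ....#: next=#  (t=0,i=0, bit1=1)
  nb .....: next=#  (t=0,i=14, bit0=1)
  bits 10101001100010110011011110101011 = 2844473259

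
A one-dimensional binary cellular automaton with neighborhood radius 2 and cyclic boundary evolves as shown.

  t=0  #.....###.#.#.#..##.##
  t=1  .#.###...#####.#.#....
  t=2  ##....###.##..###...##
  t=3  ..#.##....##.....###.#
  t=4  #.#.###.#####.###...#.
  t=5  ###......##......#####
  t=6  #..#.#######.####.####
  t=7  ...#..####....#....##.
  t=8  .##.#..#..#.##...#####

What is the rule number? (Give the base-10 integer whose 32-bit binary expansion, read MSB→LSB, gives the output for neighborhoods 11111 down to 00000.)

2237830767

  [31] ##### => #  t=1,i=11
  [30] ####. => .  t=1,i=12
  [29] ###.# => .  t=0,i=8
  [28] ###.. => .  t=0,i=0
  [27] ##.## => .  t=0,i=19
  [26] ##.#. => #  t=0,i=9
  [25] ##..# => .  t=2,i=12
  [24] ##... => #  t=0,i=1
  [23] #.### => .  t=0,i=20
  [22] #.##. => #  t=2,i=10
  [21] #.#.# => #  t=0,i=10
  [20] #.#.. => .  t=0,i=14
  [19] #..## => .  t=0,i=16
  [18] #..#. => .  t=3,i=1
  [17] #...# => #  t=1,i=7
  [16] #.... => .  t=0,i=2
  [15] .#### => #  t=1,i=10
  [14] .###. => .  t=0,i=7
  [13] .##.# => .  t=0,i=18
  [12] .##.. => #  t=2,i=11
  [11] .#.## => .  t=1,i=2
  [10] .#.#. => #  t=0,i=11
  [9] .#..# => #  t=0,i=15
  [8] .#... => .  t=1,i=18
  [7] ..### => .  t=0,i=6
  [6] ..##. => #  t=0,i=17
  [5] ..#.# => #  t=1,i=1
  [4] ..#.. => .  t=7,i=3
  [3] ...## => #  t=0,i=5
  [2] ...#. => #  t=1,i=0
  [1] ....# => #  t=0,i=4
  [0] ..... => #  t=0,i=3
  bits 10000101011000101001011001101111 = 2237830767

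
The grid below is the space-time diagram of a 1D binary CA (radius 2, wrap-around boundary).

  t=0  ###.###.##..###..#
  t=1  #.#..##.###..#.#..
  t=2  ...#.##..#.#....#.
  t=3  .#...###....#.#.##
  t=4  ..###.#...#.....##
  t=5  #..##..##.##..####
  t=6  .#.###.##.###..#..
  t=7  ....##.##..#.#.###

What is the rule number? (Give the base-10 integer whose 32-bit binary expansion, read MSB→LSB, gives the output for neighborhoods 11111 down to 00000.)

574813018

  nb #####: next=.  (t=5,i=16, bit31=0)
  nb ####.: next=.  (t=0,i=1, bit30=0)
  nb ###.#: next=#  (t=0,i=2, bit29=1)
  nb ###..: next=.  (t=0,i=14, bit28=0)
  nb ##.##: next=.  (t=0,i=3, bit27=0)
  nb ##.#.: next=.  (t=3,i=0, bit26=0)
  nb ##..#: next=#  (t=0,i=10, bit25=1)
  nb ##...: next=.  (t=3,i=8, bit24=0)
  nb #.###: next=.  (t=0,i=4, bit23=0)
  nb #.##.: next=#  (t=0,i=8, bit22=1)
  nb #.#.#: next=.  (t=3,i=14, bit21=0)
  nb #.#..: next=.  (t=1,i=2, bit20=0)
  nb #..##: next=.  (t=0,i=11, bit19=0)
  nb #..#.: next=.  (t=1,i=12, bit18=0)
  nb #...#: next=#  (t=3,i=3, bit17=1)
  nb #....: next=.  (t=2,i=0, bit16=0)
  nb .####: next=#  (t=0,i=0, bit15=1)
  nb .###.: next=#  (t=0,i=5, bit14=1)
  nb .##.#: next=#  (t=1,i=6, bit13=1)
  nb .##..: next=#  (t=0,i=9, bit12=1)
  nb .#.##: next=.  (t=2,i=4, bit11=0)
  nb .#.#.: next=.  (t=1,i=1, bit10=0)
  nb .#..#: next=#  (t=1,i=3, bit9=1)
  nb .#...: next=#  (t=2,i=12, bit8=1)
  nb ..###: next=.  (t=0,i=12, bit7=0)
  nb ..##.: next=#  (t=1,i=5, bit6=1)
  nb ..#.#: next=.  (t=1,i=0, bit5=0)
  nb ..#..: next=#  (t=2,i=16, bit4=1)
  nb ...##: next=#  (t=3,i=4, bit3=1)
  nb ...#.: next=.  (t=2,i=2, bit2=0)
  nb ....#: next=#  (t=2,i=1, bit1=1)
  nb .....: next=.  (t=4,i=13, bit0=0)
  bits 00100010010000101111001101011010 = 574813018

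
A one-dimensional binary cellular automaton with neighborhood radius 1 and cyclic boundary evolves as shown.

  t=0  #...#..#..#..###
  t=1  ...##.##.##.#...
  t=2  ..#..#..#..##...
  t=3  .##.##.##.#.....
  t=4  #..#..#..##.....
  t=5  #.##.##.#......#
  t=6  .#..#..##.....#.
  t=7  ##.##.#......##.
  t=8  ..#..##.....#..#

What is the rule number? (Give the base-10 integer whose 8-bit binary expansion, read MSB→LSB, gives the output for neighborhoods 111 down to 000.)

38

  [7] ### => .  t=0,i=14
  [6] ##. => .  t=0,i=0
  [5] #.# => #  t=1,i=5
  [4] #.. => .  t=0,i=1
  [3] .## => .  t=0,i=13
  [2] .#. => #  t=0,i=4
  [1] ..# => #  t=0,i=3
  [0] ... => .  t=0,i=2
  bits 00100110 = 38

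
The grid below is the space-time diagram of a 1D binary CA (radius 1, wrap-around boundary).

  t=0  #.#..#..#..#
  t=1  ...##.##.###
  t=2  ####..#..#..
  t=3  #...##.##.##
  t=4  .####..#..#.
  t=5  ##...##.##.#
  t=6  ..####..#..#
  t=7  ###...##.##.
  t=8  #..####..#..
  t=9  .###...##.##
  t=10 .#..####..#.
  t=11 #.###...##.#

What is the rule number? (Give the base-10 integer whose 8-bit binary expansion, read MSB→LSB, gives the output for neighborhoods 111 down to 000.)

27

  ###|.  b7=0 t=1,i=10
  ##.|.  b6=0 t=0,i=0
  #.#|.  b5=0 t=0,i=1
  #..|#  b4=1 t=0,i=3
  .##|#  b3=1 t=0,i=11
  .#.|.  b2=0 t=0,i=2
  ..#|#  b1=1 t=0,i=4
  ...|#  b0=1 t=1,i=1
  bits 00011011 = 27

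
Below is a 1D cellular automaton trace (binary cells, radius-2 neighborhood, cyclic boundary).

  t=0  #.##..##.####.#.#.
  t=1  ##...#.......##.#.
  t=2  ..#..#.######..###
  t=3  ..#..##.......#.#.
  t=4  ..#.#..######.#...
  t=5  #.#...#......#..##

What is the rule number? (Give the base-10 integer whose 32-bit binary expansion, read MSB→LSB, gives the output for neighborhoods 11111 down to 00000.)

  ##### -> .   bit 31 = 0  t=2,i=9
  ####. -> .   bit 30 = 0  t=0,i=11
  ###.# -> .   bit 29 = 0  t=0,i=12
  ###.. -> .   bit 28 = 0  t=2,i=12
  ##.## -> .   bit 27 = 0  t=0,i=8
  ##.#. -> #   bit 26 = 1  t=0,i=13
  ##..# -> .   bit 25 = 0  t=0,i=4
  ##... -> #   bit 24 = 1  t=1,i=2
  #.### -> .   bit 23 = 0  t=0,i=9
  #.##. -> .   bit 22 = 0  t=0,i=2
  #.#.# -> #   bit 21 = 1  t=0,i=0
  #.#.. -> .   bit 20 = 0  t=3,i=16
  #..## -> #   bit 19 = 1  t=0,i=5
  #..#. -> .   bit 18 = 0  t=2,i=1
  #...# -> .   bit 17 = 0  t=1,i=3
  #.... -> #   bit 16 = 1  t=1,i=7
  .#### -> .   bit 15 = 0  t=0,i=10
  .###. -> #   bit 14 = 1  t=2,i=16
  .##.# -> .   bit 13 = 0  t=0,i=7
  .##.. -> .   bit 12 = 0  t=0,i=3
  .#.## -> #   bit 11 = 1  t=0,i=1
  .#.#. -> .   bit 10 = 0  t=0,i=15
  .#..# -> .   bit 9 = 0  t=2,i=3
  .#... -> .   bit 8 = 0  t=1,i=6
  ..### -> .   bit 7 = 0  t=2,i=15
  ..##. -> .   bit 6 = 0  t=0,i=6
  ..#.# -> #   bit 5 = 1  t=2,i=5
  ..#.. -> #   bit 4 = 1  t=1,i=5
  ...## -> #   bit 3 = 1  t=1,i=12
  ...#. -> .   bit 2 = 0  t=1,i=4
  ....# -> #   bit 1 = 1  t=1,i=11
  ..... -> #   bit 0 = 1  t=1,i=8
  bits 00000101001010010100100000111011 = 86591547

86591547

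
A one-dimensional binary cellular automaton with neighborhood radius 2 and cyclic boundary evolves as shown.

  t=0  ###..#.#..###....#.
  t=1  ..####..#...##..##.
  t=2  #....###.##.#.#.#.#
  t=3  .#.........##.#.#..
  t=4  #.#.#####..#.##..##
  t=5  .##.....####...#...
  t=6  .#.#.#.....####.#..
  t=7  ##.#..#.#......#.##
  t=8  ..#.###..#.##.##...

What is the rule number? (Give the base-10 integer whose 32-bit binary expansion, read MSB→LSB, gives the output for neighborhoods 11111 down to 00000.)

388367205

  nb #####: next=.  (t=4,i=6, bit31=0)
  nb ####.: next=.  (t=1,i=4, bit30=0)
  nb ###.#: next=.  (t=2,i=7, bit29=0)
  nb ###..: next=#  (t=0,i=2, bit28=1)
  nb ##.##: next=.  (t=2,i=8, bit27=0)
  nb ##.#.: next=#  (t=2,i=11, bit26=1)
  nb ##..#: next=#  (t=0,i=3, bit25=1)
  nb ##...: next=#  (t=0,i=13, bit24=1)
  nb #.###: next=.  (t=0,i=0, bit23=0)
  nb #.##.: next=.  (t=2,i=9, bit22=0)
  nb #.#.#: next=#  (t=2,i=12, bit21=1)
  nb #.#..: next=.  (t=0,i=7, bit20=0)
  nb #..##: next=.  (t=0,i=9, bit19=0)
  nb #..#.: next=#  (t=0,i=4, bit18=1)
  nb #...#: next=#  (t=1,i=0, bit17=1)
  nb #....: next=.  (t=0,i=14, bit16=0)
  nb .####: next=.  (t=1,i=3, bit15=0)
  nb .###.: next=.  (t=0,i=1, bit14=0)
  nb .##.#: next=.  (t=2,i=10, bit13=0)
  nb .##..: next=.  (t=1,i=13, bit12=0)
  nb .#.##: next=.  (t=0,i=18, bit11=0)
  nb .#.#.: next=.  (t=0,i=6, bit10=0)
  nb .#..#: next=#  (t=0,i=8, bit9=1)
  nb .#...: next=#  (t=1,i=9, bit8=1)
  nb ..###: next=.  (t=0,i=10, bit7=0)
  nb ..##.: next=#  (t=1,i=12, bit6=1)
  nb ..#.#: next=#  (t=0,i=5, bit5=1)
  nb ..#..: next=.  (t=1,i=8, bit4=0)
  nb ...##: next=.  (t=1,i=1, bit3=0)
  nb ...#.: next=#  (t=0,i=16, bit2=1)
  nb ....#: next=.  (t=0,i=15, bit1=0)
  nb .....: next=#  (t=3,i=4, bit0=1)
  bits 00010111001001100000001101100101 = 388367205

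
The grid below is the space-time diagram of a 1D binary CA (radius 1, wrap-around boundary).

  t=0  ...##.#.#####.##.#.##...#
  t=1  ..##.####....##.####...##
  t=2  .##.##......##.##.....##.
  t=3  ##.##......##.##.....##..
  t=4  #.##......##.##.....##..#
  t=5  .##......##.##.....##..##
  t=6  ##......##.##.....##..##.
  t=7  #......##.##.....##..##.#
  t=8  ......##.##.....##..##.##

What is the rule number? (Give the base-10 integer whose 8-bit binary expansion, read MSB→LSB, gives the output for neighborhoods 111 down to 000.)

46

  ### -> .   bit 7 = 0  t=0,i=9
  ##. -> .   bit 6 = 0  t=0,i=4
  #.# -> #   bit 5 = 1  t=0,i=5
  #.. -> .   bit 4 = 0  t=0,i=0
  .## -> #   bit 3 = 1  t=0,i=3
  .#. -> #   bit 2 = 1  t=0,i=6
  ..# -> #   bit 1 = 1  t=0,i=2
  ... -> .   bit 0 = 0  t=0,i=1
  bits 00101110 = 46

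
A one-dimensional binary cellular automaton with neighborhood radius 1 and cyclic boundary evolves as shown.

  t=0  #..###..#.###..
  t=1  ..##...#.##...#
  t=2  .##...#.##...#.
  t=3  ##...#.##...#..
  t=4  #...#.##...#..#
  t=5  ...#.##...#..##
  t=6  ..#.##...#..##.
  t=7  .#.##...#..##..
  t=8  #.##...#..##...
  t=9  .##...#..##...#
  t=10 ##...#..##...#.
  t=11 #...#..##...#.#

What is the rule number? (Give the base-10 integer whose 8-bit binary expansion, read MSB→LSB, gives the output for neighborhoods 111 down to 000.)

  [7] ### => .  t=0,i=4
  [6] ##. => .  t=0,i=5
  [5] #.# => #  t=0,i=9
  [4] #.. => .  t=0,i=1
  [3] .## => #  t=0,i=3
  [2] .#. => .  t=0,i=0
  [1] ..# => #  t=0,i=2
  [0] ... => .  t=1,i=5
  bits 00101010 = 42

42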